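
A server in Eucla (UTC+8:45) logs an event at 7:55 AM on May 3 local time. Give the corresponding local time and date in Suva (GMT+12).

11:10 AM on May 3

In UTC: 7:55 AM − 8:45 = 11:10 PM on May 2.
Suva is UTC+12:00: 11:10 PM + 12:00 = 11:10 AM on May 3.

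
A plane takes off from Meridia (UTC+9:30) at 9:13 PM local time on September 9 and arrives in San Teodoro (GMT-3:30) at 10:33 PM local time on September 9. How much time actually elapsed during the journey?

14 hours 20 minutes

Departure in UTC: 9:13 PM − 9:30 = 11:43 AM on Sep 9.
Arrival in UTC: 10:33 PM + 3:30 = 2:03 AM on Sep 10.
Elapsed = 2:03 AM − 11:43 AM (+1 day) = 14 hours 20 minutes.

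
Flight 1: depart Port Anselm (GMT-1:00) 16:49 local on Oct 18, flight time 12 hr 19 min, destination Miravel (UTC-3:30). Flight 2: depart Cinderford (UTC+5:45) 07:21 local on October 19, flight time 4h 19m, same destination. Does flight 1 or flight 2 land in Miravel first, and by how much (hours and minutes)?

the second, by 13 minutes

Flight 1 in UTC: 16:49 + 1:00 = 17:49 on Oct 18.
+12 hours and 19 minutes → arrive 06:08 UTC on Oct 19.
Flight 2 in UTC: 07:21 − 5:45 = 01:36 on Oct 19.
+4 hours and 19 minutes → arrive 05:55 UTC on Oct 19.
Flight 2 lands earlier by 13 minutes.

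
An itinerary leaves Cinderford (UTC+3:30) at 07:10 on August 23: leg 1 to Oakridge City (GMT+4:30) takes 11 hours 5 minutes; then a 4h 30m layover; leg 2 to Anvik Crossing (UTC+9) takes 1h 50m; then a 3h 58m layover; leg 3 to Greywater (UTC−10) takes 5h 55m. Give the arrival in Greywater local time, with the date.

Convert departure to UTC: 07:10 − 3:30 = 03:40 UTC on Aug 23.
Add 11 hours 5 minutes leg 1 → 14:45 UTC.
Add 4 hours and 30 minutes layover in Oakridge City → 19:15 UTC.
Add 1 hour 50 minutes leg 2 → 21:05 UTC.
Add 3 hours and 58 minutes layover in Anvik Crossing → 01:03 UTC (Aug 24).
Add 5 hours 55 minutes leg 3 → 06:58 UTC.
Greywater is UTC−10:00, so local arrival = 06:58 − 10:00 = 20:58 on Aug 23.

20:58 on August 23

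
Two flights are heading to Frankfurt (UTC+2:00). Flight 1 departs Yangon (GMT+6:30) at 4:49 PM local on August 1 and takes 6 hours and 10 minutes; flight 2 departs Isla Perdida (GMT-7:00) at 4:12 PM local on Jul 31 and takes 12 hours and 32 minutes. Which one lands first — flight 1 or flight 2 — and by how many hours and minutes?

the second, by 4 hours 45 minutes

Flight 1 in UTC: 4:49 PM − 6:30 = 10:19 AM on Aug 1.
+6 hours and 10 minutes → arrive 4:29 PM UTC on Aug 1.
Flight 2 in UTC: 4:12 PM + 7:00 = 11:12 PM on Jul 31.
+12 hours 32 minutes → arrive 11:44 AM UTC on Aug 1.
Flight 2 lands earlier by 4 hours 45 minutes.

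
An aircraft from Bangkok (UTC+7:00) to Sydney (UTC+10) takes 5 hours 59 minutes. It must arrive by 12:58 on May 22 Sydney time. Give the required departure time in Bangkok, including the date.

Target arrival in UTC: 12:58 − 10:00 = 02:58 on May 22.
Subtract 5 hours 59 minutes → departure 20:59 UTC on May 21.
Bangkok is UTC+7:00: 20:59 + 7:00 = 03:59 on May 22.

03:59 on May 22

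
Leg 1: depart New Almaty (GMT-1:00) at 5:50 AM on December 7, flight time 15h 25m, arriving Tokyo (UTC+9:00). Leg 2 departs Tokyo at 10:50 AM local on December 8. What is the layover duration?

Convert departure to UTC: 5:50 AM + 1:00 = 6:50 AM UTC on Dec 7.
Add 15 hours and 25 minutes flight time → 10:15 PM UTC.
Tokyo is UTC+9:00, so local arrival = 10:15 PM + 9:00 = 7:15 AM on Dec 8.
Layover = 10:50 AM − 7:15 AM = 3 hours 35 minutes.

3 hours 35 minutes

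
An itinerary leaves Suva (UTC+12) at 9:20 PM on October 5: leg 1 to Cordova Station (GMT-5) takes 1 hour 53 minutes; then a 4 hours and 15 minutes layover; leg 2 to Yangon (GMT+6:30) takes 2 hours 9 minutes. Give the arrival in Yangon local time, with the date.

Convert departure to UTC: 9:20 PM − 12:00 = 9:20 AM UTC on Oct 5.
Add 1 hour 53 minutes leg 1 → 11:13 AM UTC.
Add 4 hours and 15 minutes layover in Cordova Station → 3:28 PM UTC.
Add 2 hours 9 minutes leg 2 → 5:37 PM UTC.
Yangon is UTC+6:30, so local arrival = 5:37 PM + 6:30 = 12:07 AM on Oct 6.

12:07 AM on October 6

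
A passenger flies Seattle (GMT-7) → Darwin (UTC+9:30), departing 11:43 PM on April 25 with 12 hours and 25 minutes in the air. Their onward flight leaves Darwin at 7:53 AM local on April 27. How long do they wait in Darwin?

3 hours 15 minutes

Convert departure to UTC: 11:43 PM + 7:00 = 6:43 AM UTC on Apr 26.
Add 12 hours and 25 minutes flight time → 7:08 PM UTC.
Darwin is UTC+9:30, so local arrival = 7:08 PM + 9:30 = 4:38 AM on Apr 27.
Layover = 7:53 AM − 4:38 AM = 3 hours 15 minutes.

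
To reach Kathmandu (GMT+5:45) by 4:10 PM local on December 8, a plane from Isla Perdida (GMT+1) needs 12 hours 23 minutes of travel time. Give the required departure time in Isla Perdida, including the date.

Target arrival in UTC: 4:10 PM − 5:45 = 10:25 AM on Dec 8.
Subtract 12 hours and 23 minutes → departure 10:02 PM UTC on Dec 7.
Isla Perdida is UTC+1:00: 10:02 PM + 1:00 = 11:02 PM on Dec 7.

11:02 PM on Dec 7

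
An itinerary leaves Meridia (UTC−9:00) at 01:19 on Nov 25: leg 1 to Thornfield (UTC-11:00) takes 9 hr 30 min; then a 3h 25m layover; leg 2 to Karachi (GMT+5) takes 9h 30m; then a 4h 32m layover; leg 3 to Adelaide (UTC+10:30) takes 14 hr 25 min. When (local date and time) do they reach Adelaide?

14:11 on November 27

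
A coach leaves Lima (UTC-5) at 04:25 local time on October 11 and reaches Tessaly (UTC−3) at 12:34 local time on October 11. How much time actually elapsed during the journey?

6 hours 9 minutes

Tessaly is 2:00 ahead of Lima.
Clock-face elapsed time (ignoring zones) is 8 hours 9 minutes.
Actual elapsed = 8 hours 9 minutes − 2:00 = 6 hours 9 minutes.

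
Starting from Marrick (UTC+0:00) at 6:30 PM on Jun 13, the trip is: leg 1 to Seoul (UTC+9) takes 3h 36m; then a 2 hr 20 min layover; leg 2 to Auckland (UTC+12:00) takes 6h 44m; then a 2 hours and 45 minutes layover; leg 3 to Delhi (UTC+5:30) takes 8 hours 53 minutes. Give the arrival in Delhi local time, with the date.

12:18 AM on Jun 15

Marrick is at UTC+0, so departure is already 6:30 PM UTC on Jun 13.
Add 3 hours 36 minutes leg 1 → 10:06 PM UTC.
Add 2 hours 20 minutes layover in Seoul → 12:26 AM UTC (Jun 14).
Add 6 hours and 44 minutes leg 2 → 7:10 AM UTC.
Add 2 hours and 45 minutes layover in Auckland → 9:55 AM UTC.
Add 8 hours 53 minutes leg 3 → 6:48 PM UTC.
Delhi is UTC+5:30, so local arrival = 6:48 PM + 5:30 = 12:18 AM on Jun 15.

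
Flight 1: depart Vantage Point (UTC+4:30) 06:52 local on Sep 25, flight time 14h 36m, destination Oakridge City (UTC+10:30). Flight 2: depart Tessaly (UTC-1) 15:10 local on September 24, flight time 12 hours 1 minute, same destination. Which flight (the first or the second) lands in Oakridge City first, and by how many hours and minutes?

Flight 1 in UTC: 06:52 − 4:30 = 02:22 on Sep 25.
+14 hours 36 minutes → arrive 16:58 UTC on Sep 25.
Flight 2 in UTC: 15:10 + 1:00 = 16:10 on Sep 24.
+12 hours and 1 minute → arrive 04:11 UTC on Sep 25.
Flight 2 lands earlier by 12 hours 47 minutes.

the second, by 12 hours 47 minutes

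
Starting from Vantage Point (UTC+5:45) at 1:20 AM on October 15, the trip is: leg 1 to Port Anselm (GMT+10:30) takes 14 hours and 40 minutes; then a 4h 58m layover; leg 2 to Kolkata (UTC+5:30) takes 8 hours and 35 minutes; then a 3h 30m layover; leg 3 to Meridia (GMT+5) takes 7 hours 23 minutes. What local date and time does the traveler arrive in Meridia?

3:41 PM on Oct 16

Convert departure to UTC: 1:20 AM − 5:45 = 7:35 PM UTC on Oct 14.
Add 14 hours 40 minutes leg 1 → 10:15 AM UTC (Oct 15).
Add 4 hours and 58 minutes layover in Port Anselm → 3:13 PM UTC.
Add 8 hours 35 minutes leg 2 → 11:48 PM UTC.
Add 3 hours and 30 minutes layover in Kolkata → 3:18 AM UTC (Oct 16).
Add 7 hours 23 minutes leg 3 → 10:41 AM UTC.
Meridia is UTC+5:00, so local arrival = 10:41 AM + 5:00 = 3:41 PM on Oct 16.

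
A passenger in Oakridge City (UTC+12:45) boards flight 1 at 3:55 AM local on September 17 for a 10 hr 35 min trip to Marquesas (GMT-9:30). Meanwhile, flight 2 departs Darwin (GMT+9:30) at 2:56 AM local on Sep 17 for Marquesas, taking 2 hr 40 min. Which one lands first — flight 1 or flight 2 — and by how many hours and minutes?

the second, by 5 hours 39 minutes

Flight 1 in UTC: 3:55 AM − 12:45 = 3:10 PM on Sep 16.
+10 hours and 35 minutes → arrive 1:45 AM UTC on Sep 17.
Flight 2 in UTC: 2:56 AM − 9:30 = 5:26 PM on Sep 16.
+2 hours 40 minutes → arrive 8:06 PM UTC on Sep 16.
Flight 2 lands earlier by 5 hours 39 minutes.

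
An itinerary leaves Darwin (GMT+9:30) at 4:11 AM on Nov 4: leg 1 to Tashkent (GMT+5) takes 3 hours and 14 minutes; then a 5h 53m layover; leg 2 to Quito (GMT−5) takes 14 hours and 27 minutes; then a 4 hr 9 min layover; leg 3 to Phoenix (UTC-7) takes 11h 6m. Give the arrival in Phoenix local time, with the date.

2:30 AM on November 5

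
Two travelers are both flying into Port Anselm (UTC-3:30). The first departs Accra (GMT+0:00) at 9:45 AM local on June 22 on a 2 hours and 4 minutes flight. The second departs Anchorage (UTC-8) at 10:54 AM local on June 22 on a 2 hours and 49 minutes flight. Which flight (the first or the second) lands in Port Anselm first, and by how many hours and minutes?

Flight 1 departs at 9:45 AM UTC (Jun 22).
+2 hours 4 minutes → arrive 11:49 AM UTC on Jun 22.
Flight 2 in UTC: 10:54 AM + 8:00 = 6:54 PM on Jun 22.
+2 hours 49 minutes → arrive 9:43 PM UTC on Jun 22.
Flight 1 lands earlier by 9 hours 54 minutes.

the first, by 9 hours 54 minutes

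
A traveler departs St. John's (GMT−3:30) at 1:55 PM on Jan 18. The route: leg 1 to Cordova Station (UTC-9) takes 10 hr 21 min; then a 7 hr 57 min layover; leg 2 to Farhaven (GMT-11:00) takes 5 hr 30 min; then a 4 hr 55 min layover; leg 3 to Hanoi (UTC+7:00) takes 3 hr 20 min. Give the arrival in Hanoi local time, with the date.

Convert departure to UTC: 1:55 PM + 3:30 = 5:25 PM UTC on Jan 18.
Add 10 hours 21 minutes leg 1 → 3:46 AM UTC (Jan 19).
Add 7 hours 57 minutes layover in Cordova Station → 11:43 AM UTC.
Add 5 hours and 30 minutes leg 2 → 5:13 PM UTC.
Add 4 hours and 55 minutes layover in Farhaven → 10:08 PM UTC.
Add 3 hours and 20 minutes leg 3 → 1:28 AM UTC (Jan 20).
Hanoi is UTC+7:00, so local arrival = 1:28 AM + 7:00 = 8:28 AM on Jan 20.

8:28 AM on January 20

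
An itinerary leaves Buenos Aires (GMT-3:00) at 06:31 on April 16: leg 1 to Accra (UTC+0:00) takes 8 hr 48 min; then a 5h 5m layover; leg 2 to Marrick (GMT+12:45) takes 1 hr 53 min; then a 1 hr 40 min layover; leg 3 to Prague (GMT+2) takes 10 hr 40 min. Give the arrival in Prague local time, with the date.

15:37 on April 17

Convert departure to UTC: 06:31 + 3:00 = 09:31 UTC on Apr 16.
Add 8 hours and 48 minutes leg 1 → 18:19 UTC.
Add 5 hours 5 minutes layover in Accra → 23:24 UTC.
Add 1 hour 53 minutes leg 2 → 01:17 UTC (Apr 17).
Add 1 hour 40 minutes layover in Marrick → 02:57 UTC.
Add 10 hours and 40 minutes leg 3 → 13:37 UTC.
Prague is UTC+2:00, so local arrival = 13:37 + 2:00 = 15:37 on Apr 17.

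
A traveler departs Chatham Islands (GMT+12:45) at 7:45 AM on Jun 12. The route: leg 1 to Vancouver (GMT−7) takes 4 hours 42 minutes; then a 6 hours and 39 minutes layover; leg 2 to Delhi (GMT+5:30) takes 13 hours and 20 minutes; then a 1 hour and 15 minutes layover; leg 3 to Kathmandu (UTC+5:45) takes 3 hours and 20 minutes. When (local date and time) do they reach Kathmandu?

6:01 AM on June 13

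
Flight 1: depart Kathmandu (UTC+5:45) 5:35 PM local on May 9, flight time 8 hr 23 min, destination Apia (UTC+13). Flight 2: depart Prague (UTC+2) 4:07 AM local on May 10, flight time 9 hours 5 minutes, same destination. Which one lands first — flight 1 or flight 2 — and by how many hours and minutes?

the first, by 14 hours 59 minutes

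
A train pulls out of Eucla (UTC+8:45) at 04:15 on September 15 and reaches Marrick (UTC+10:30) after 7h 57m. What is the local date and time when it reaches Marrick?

Convert departure to UTC: 04:15 − 8:45 = 19:30 UTC on Sep 14.
Add 7 hours 57 minutes travel time → 03:27 UTC (Sep 15).
Marrick is UTC+10:30, so local arrival = 03:27 + 10:30 = 13:57 on Sep 15.

13:57 on September 15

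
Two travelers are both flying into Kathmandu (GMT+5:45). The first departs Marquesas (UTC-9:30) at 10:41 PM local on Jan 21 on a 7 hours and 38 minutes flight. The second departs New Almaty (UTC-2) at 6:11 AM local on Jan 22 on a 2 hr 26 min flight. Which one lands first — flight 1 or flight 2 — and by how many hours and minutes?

the second, by 5 hours 12 minutes

Flight 1 in UTC: 10:41 PM + 9:30 = 8:11 AM on Jan 22.
+7 hours 38 minutes → arrive 3:49 PM UTC on Jan 22.
Flight 2 in UTC: 6:11 AM + 2:00 = 8:11 AM on Jan 22.
+2 hours and 26 minutes → arrive 10:37 AM UTC on Jan 22.
Flight 2 lands earlier by 5 hours 12 minutes.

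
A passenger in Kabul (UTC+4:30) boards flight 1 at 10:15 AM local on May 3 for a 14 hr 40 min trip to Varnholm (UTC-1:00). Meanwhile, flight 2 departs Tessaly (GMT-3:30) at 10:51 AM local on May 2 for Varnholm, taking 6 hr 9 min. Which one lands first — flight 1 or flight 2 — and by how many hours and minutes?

Flight 1 in UTC: 10:15 AM − 4:30 = 5:45 AM on May 3.
+14 hours 40 minutes → arrive 8:25 PM UTC on May 3.
Flight 2 in UTC: 10:51 AM + 3:30 = 2:21 PM on May 2.
+6 hours and 9 minutes → arrive 8:30 PM UTC on May 2.
Flight 2 lands earlier by 23 hours 55 minutes.

the second, by 23 hours 55 minutes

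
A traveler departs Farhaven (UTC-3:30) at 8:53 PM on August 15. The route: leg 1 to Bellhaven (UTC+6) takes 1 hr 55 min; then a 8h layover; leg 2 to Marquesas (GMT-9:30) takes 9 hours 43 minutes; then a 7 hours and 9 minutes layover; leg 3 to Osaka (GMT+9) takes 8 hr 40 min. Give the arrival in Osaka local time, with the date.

Convert departure to UTC: 8:53 PM + 3:30 = 12:23 AM UTC on Aug 16.
Add 1 hour 55 minutes leg 1 → 2:18 AM UTC.
Add 8 hours layover in Bellhaven → 10:18 AM UTC.
Add 9 hours and 43 minutes leg 2 → 8:01 PM UTC.
Add 7 hours and 9 minutes layover in Marquesas → 3:10 AM UTC (Aug 17).
Add 8 hours 40 minutes leg 3 → 11:50 AM UTC.
Osaka is UTC+9:00, so local arrival = 11:50 AM + 9:00 = 8:50 PM on Aug 17.

8:50 PM on Aug 17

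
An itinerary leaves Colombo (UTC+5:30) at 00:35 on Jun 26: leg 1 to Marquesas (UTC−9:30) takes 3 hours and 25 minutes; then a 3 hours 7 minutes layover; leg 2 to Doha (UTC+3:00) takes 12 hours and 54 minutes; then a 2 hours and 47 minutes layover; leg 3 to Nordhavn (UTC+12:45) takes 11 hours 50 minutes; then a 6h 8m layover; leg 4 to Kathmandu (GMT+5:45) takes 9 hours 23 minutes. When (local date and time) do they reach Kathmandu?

Convert departure to UTC: 00:35 − 5:30 = 19:05 UTC on Jun 25.
Add 3 hours 25 minutes leg 1 → 22:30 UTC.
Add 3 hours 7 minutes layover in Marquesas → 01:37 UTC (Jun 26).
Add 12 hours 54 minutes leg 2 → 14:31 UTC.
Add 2 hours 47 minutes layover in Doha → 17:18 UTC.
Add 11 hours 50 minutes leg 3 → 05:08 UTC (Jun 27).
Add 6 hours 8 minutes layover in Nordhavn → 11:16 UTC.
Add 9 hours and 23 minutes leg 4 → 20:39 UTC.
Kathmandu is UTC+5:45, so local arrival = 20:39 + 5:45 = 02:24 on Jun 28.

02:24 on June 28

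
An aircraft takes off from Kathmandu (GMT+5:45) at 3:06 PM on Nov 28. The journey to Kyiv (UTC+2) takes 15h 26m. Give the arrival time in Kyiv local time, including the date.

Convert departure to UTC: 3:06 PM − 5:45 = 9:21 AM UTC on Nov 28.
Add 15 hours and 26 minutes travel time → 12:47 AM UTC (Nov 29).
Kyiv is UTC+2:00, so local arrival = 12:47 AM + 2:00 = 2:47 AM on Nov 29.

2:47 AM on November 29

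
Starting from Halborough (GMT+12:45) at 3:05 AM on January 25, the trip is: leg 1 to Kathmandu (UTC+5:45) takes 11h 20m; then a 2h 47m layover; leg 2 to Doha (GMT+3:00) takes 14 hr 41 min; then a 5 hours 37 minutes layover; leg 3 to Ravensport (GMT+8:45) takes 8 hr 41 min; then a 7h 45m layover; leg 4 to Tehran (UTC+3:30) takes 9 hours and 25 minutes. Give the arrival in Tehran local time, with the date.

Convert departure to UTC: 3:05 AM − 12:45 = 2:20 PM UTC on Jan 24.
Add 11 hours 20 minutes leg 1 → 1:40 AM UTC (Jan 25).
Add 2 hours and 47 minutes layover in Kathmandu → 4:27 AM UTC.
Add 14 hours and 41 minutes leg 2 → 7:08 PM UTC.
Add 5 hours and 37 minutes layover in Doha → 12:45 AM UTC (Jan 26).
Add 8 hours 41 minutes leg 3 → 9:26 AM UTC.
Add 7 hours 45 minutes layover in Ravensport → 5:11 PM UTC.
Add 9 hours 25 minutes leg 4 → 2:36 AM UTC (Jan 27).
Tehran is UTC+3:30, so local arrival = 2:36 AM + 3:30 = 6:06 AM on Jan 27.

6:06 AM on Jan 27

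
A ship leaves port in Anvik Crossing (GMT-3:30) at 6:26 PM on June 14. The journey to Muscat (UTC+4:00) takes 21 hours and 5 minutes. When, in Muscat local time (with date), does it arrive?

Convert departure to UTC: 6:26 PM + 3:30 = 9:56 PM UTC on Jun 14.
Add 21 hours and 5 minutes travel time → 7:01 PM UTC (Jun 15).
Muscat is UTC+4:00, so local arrival = 7:01 PM + 4:00 = 11:01 PM on Jun 15.

11:01 PM on Jun 15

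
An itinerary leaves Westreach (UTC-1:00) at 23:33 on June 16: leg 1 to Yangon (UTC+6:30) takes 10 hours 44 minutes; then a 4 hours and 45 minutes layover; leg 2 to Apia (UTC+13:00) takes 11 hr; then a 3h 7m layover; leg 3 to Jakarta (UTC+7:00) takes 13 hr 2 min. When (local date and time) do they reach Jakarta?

02:11 on June 19

Convert departure to UTC: 23:33 + 1:00 = 00:33 UTC on Jun 17.
Add 10 hours and 44 minutes leg 1 → 11:17 UTC.
Add 4 hours 45 minutes layover in Yangon → 16:02 UTC.
Add 11 hours leg 2 → 03:02 UTC (Jun 18).
Add 3 hours and 7 minutes layover in Apia → 06:09 UTC.
Add 13 hours 2 minutes leg 3 → 19:11 UTC.
Jakarta is UTC+7:00, so local arrival = 19:11 + 7:00 = 02:11 on Jun 19.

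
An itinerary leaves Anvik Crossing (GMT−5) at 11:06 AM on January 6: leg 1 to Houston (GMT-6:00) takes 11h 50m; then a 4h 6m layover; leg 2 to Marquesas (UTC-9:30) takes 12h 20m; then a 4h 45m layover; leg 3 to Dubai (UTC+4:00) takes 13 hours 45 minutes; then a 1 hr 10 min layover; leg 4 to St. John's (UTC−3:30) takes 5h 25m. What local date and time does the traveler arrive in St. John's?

Convert departure to UTC: 11:06 AM + 5:00 = 4:06 PM UTC on Jan 6.
Add 11 hours 50 minutes leg 1 → 3:56 AM UTC (Jan 7).
Add 4 hours and 6 minutes layover in Houston → 8:02 AM UTC.
Add 12 hours 20 minutes leg 2 → 8:22 PM UTC.
Add 4 hours 45 minutes layover in Marquesas → 1:07 AM UTC (Jan 8).
Add 13 hours 45 minutes leg 3 → 2:52 PM UTC.
Add 1 hour and 10 minutes layover in Dubai → 4:02 PM UTC.
Add 5 hours and 25 minutes leg 4 → 9:27 PM UTC.
St. John's is UTC−3:30, so local arrival = 9:27 PM − 3:30 = 5:57 PM on Jan 8.

5:57 PM on Jan 8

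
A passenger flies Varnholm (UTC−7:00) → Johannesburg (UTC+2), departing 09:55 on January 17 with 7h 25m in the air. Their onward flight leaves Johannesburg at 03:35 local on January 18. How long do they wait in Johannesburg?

1 hour 15 minutes

Convert departure to UTC: 09:55 + 7:00 = 16:55 UTC on Jan 17.
Add 7 hours 25 minutes flight time → 00:20 UTC (Jan 18).
Johannesburg is UTC+2:00, so local arrival = 00:20 + 2:00 = 02:20 on Jan 18.
Layover = 03:35 − 02:20 = 1 hour 15 minutes.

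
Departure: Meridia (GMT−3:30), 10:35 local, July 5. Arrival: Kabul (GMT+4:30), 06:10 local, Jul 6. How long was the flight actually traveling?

Departure in UTC: 10:35 + 3:30 = 14:05 on Jul 5.
Arrival in UTC: 06:10 − 4:30 = 01:40 on Jul 6.
Elapsed = 01:40 − 14:05 (+1 day) = 11 hours 35 minutes.

11 hours 35 minutes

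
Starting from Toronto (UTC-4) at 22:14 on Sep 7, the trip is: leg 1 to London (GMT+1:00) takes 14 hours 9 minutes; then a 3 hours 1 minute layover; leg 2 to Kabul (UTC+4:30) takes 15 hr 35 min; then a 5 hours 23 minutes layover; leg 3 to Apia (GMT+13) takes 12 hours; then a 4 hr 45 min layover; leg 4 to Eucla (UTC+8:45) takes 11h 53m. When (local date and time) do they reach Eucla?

05:45 on September 11

Convert departure to UTC: 22:14 + 4:00 = 02:14 UTC on Sep 8.
Add 14 hours and 9 minutes leg 1 → 16:23 UTC.
Add 3 hours and 1 minute layover in London → 19:24 UTC.
Add 15 hours and 35 minutes leg 2 → 10:59 UTC (Sep 9).
Add 5 hours 23 minutes layover in Kabul → 16:22 UTC.
Add 12 hours leg 3 → 04:22 UTC (Sep 10).
Add 4 hours 45 minutes layover in Apia → 09:07 UTC.
Add 11 hours and 53 minutes leg 4 → 21:00 UTC.
Eucla is UTC+8:45, so local arrival = 21:00 + 8:45 = 05:45 on Sep 11.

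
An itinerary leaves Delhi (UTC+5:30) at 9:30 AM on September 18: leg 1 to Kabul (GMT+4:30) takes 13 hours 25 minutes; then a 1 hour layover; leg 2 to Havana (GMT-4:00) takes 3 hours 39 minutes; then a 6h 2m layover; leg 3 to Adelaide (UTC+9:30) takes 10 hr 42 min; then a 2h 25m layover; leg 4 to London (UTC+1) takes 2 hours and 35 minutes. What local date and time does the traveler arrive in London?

8:48 PM on September 19

Convert departure to UTC: 9:30 AM − 5:30 = 4:00 AM UTC on Sep 18.
Add 13 hours 25 minutes leg 1 → 5:25 PM UTC.
Add 1 hour layover in Kabul → 6:25 PM UTC.
Add 3 hours and 39 minutes leg 2 → 10:04 PM UTC.
Add 6 hours and 2 minutes layover in Havana → 4:06 AM UTC (Sep 19).
Add 10 hours and 42 minutes leg 3 → 2:48 PM UTC.
Add 2 hours and 25 minutes layover in Adelaide → 5:13 PM UTC.
Add 2 hours 35 minutes leg 4 → 7:48 PM UTC.
London is UTC+1:00, so local arrival = 7:48 PM + 1:00 = 8:48 PM on Sep 19.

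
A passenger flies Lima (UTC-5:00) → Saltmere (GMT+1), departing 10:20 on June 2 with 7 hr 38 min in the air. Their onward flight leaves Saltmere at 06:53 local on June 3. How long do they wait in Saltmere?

Convert departure to UTC: 10:20 + 5:00 = 15:20 UTC on Jun 2.
Add 7 hours and 38 minutes flight time → 22:58 UTC.
Saltmere is UTC+1:00, so local arrival = 22:58 + 1:00 = 23:58 on Jun 2.
Layover = 06:53 − 23:58 (+1 day) = 6 hours 55 minutes.

6 hours 55 minutes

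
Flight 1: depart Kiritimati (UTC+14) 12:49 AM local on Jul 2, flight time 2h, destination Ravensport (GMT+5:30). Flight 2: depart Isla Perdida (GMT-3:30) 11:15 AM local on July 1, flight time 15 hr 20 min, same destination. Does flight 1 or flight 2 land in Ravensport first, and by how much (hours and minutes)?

the first, by 17 hours 16 minutes

Flight 1 in UTC: 12:49 AM − 14:00 = 10:49 AM on Jul 1.
+2 hours → arrive 12:49 PM UTC on Jul 1.
Flight 2 in UTC: 11:15 AM + 3:30 = 2:45 PM on Jul 1.
+15 hours 20 minutes → arrive 6:05 AM UTC on Jul 2.
Flight 1 lands earlier by 17 hours 16 minutes.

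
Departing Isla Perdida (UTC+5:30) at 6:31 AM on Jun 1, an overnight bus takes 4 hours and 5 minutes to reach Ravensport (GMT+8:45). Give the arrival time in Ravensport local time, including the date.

Convert departure to UTC: 6:31 AM − 5:30 = 1:01 AM UTC on Jun 1.
Add 4 hours and 5 minutes travel time → 5:06 AM UTC.
Ravensport is UTC+8:45, so local arrival = 5:06 AM + 8:45 = 1:51 PM on Jun 1.

1:51 PM on June 1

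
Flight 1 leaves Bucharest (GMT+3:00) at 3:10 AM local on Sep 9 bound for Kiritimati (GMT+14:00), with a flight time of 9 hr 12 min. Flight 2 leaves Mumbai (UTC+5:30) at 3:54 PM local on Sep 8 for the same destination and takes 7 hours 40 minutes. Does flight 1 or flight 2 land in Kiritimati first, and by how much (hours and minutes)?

the second, by 15 hours 18 minutes

Flight 1 in UTC: 3:10 AM − 3:00 = 12:10 AM on Sep 9.
+9 hours 12 minutes → arrive 9:22 AM UTC on Sep 9.
Flight 2 in UTC: 3:54 PM − 5:30 = 10:24 AM on Sep 8.
+7 hours 40 minutes → arrive 6:04 PM UTC on Sep 8.
Flight 2 lands earlier by 15 hours 18 minutes.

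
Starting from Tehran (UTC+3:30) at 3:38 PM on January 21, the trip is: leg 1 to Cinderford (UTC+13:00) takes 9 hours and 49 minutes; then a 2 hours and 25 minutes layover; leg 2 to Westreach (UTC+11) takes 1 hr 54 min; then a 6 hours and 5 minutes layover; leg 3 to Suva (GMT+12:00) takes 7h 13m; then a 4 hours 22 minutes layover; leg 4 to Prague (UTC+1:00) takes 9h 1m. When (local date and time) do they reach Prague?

5:57 AM on January 23

Convert departure to UTC: 3:38 PM − 3:30 = 12:08 PM UTC on Jan 21.
Add 9 hours 49 minutes leg 1 → 9:57 PM UTC.
Add 2 hours 25 minutes layover in Cinderford → 12:22 AM UTC (Jan 22).
Add 1 hour 54 minutes leg 2 → 2:16 AM UTC.
Add 6 hours and 5 minutes layover in Westreach → 8:21 AM UTC.
Add 7 hours 13 minutes leg 3 → 3:34 PM UTC.
Add 4 hours 22 minutes layover in Suva → 7:56 PM UTC.
Add 9 hours and 1 minute leg 4 → 4:57 AM UTC (Jan 23).
Prague is UTC+1:00, so local arrival = 4:57 AM + 1:00 = 5:57 AM on Jan 23.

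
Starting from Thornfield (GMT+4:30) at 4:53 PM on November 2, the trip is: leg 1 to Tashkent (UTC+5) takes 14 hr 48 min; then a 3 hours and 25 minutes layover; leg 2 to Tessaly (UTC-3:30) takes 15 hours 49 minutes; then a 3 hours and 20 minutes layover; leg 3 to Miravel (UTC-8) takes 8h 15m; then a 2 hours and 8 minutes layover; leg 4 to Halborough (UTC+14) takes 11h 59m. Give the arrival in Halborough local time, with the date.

2:07 PM on Nov 5

Convert departure to UTC: 4:53 PM − 4:30 = 12:23 PM UTC on Nov 2.
Add 14 hours 48 minutes leg 1 → 3:11 AM UTC (Nov 3).
Add 3 hours 25 minutes layover in Tashkent → 6:36 AM UTC.
Add 15 hours 49 minutes leg 2 → 10:25 PM UTC.
Add 3 hours and 20 minutes layover in Tessaly → 1:45 AM UTC (Nov 4).
Add 8 hours and 15 minutes leg 3 → 10:00 AM UTC.
Add 2 hours and 8 minutes layover in Miravel → 12:08 PM UTC.
Add 11 hours 59 minutes leg 4 → 12:07 AM UTC (Nov 5).
Halborough is UTC+14:00, so local arrival = 12:07 AM + 14:00 = 2:07 PM on Nov 5.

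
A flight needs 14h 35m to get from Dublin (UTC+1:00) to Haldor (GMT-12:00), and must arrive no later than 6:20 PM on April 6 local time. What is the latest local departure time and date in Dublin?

4:45 PM on April 6

Target arrival in UTC: 6:20 PM + 12:00 = 6:20 AM on Apr 7.
Subtract 14 hours 35 minutes → departure 3:45 PM UTC on Apr 6.
Dublin is UTC+1:00: 3:45 PM + 1:00 = 4:45 PM on Apr 6.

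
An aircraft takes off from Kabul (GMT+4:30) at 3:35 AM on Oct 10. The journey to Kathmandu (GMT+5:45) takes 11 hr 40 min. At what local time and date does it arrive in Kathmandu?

Convert departure to UTC: 3:35 AM − 4:30 = 11:05 PM UTC on Oct 9.
Add 11 hours and 40 minutes travel time → 10:45 AM UTC (Oct 10).
Kathmandu is UTC+5:45, so local arrival = 10:45 AM + 5:45 = 4:30 PM on Oct 10.

4:30 PM on October 10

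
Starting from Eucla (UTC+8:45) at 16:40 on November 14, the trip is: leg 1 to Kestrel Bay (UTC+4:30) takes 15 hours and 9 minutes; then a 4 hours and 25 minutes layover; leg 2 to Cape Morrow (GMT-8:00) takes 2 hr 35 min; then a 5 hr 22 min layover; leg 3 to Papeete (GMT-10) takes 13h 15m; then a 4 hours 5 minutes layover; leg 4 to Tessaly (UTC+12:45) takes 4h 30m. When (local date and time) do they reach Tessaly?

Convert departure to UTC: 16:40 − 8:45 = 07:55 UTC on Nov 14.
Add 15 hours 9 minutes leg 1 → 23:04 UTC.
Add 4 hours and 25 minutes layover in Kestrel Bay → 03:29 UTC (Nov 15).
Add 2 hours and 35 minutes leg 2 → 06:04 UTC.
Add 5 hours and 22 minutes layover in Cape Morrow → 11:26 UTC.
Add 13 hours 15 minutes leg 3 → 00:41 UTC (Nov 16).
Add 4 hours 5 minutes layover in Papeete → 04:46 UTC.
Add 4 hours 30 minutes leg 4 → 09:16 UTC.
Tessaly is UTC+12:45, so local arrival = 09:16 + 12:45 = 22:01 on Nov 16.

22:01 on November 16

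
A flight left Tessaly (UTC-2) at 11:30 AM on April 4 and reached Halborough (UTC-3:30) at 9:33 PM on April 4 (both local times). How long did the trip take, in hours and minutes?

Halborough is 1:30 behind Tessaly.
Clock-face elapsed time (ignoring zones) is 10 hours 3 minutes.
Actual elapsed = 10 hours 3 minutes + 1:30 = 11 hours 33 minutes.

11 hours 33 minutes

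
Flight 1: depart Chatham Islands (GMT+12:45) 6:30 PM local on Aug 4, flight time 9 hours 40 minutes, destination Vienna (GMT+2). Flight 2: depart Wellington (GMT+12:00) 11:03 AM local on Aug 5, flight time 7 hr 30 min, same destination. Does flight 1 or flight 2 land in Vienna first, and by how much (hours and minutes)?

the first, by 15 hours 8 minutes

Flight 1 in UTC: 6:30 PM − 12:45 = 5:45 AM on Aug 4.
+9 hours and 40 minutes → arrive 3:25 PM UTC on Aug 4.
Flight 2 in UTC: 11:03 AM − 12:00 = 11:03 PM on Aug 4.
+7 hours 30 minutes → arrive 6:33 AM UTC on Aug 5.
Flight 1 lands earlier by 15 hours 8 minutes.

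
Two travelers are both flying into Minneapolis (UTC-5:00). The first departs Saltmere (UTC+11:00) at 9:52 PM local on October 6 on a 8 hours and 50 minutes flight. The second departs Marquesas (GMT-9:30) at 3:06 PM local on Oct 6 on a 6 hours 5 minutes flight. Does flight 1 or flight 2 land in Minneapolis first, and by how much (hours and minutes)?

Flight 1 in UTC: 9:52 PM − 11:00 = 10:52 AM on Oct 6.
+8 hours 50 minutes → arrive 7:42 PM UTC on Oct 6.
Flight 2 in UTC: 3:06 PM + 9:30 = 12:36 AM on Oct 7.
+6 hours 5 minutes → arrive 6:41 AM UTC on Oct 7.
Flight 1 lands earlier by 10 hours 59 minutes.

the first, by 10 hours 59 minutes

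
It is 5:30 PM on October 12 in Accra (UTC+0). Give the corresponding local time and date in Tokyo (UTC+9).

2:30 AM on October 13

Tokyo is 9:00 ahead of Accra.
Shift by the zone difference: 5:30 PM + 9:00 = 2:30 AM on Oct 13 in Tokyo.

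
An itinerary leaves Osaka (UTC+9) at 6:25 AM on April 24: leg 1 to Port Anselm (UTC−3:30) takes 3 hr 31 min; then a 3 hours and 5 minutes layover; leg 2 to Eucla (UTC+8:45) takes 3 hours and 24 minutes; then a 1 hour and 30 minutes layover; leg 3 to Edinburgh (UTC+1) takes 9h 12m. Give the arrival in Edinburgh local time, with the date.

7:07 PM on April 24

Convert departure to UTC: 6:25 AM − 9:00 = 9:25 PM UTC on Apr 23.
Add 3 hours 31 minutes leg 1 → 12:56 AM UTC (Apr 24).
Add 3 hours and 5 minutes layover in Port Anselm → 4:01 AM UTC.
Add 3 hours and 24 minutes leg 2 → 7:25 AM UTC.
Add 1 hour and 30 minutes layover in Eucla → 8:55 AM UTC.
Add 9 hours and 12 minutes leg 3 → 6:07 PM UTC.
Edinburgh is UTC+1:00, so local arrival = 6:07 PM + 1:00 = 7:07 PM on Apr 24.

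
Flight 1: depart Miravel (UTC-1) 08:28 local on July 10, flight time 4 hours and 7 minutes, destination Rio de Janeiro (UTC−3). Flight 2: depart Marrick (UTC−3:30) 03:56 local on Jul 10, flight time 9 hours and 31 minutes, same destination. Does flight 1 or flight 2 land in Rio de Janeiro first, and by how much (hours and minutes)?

Flight 1 in UTC: 08:28 + 1:00 = 09:28 on Jul 10.
+4 hours 7 minutes → arrive 13:35 UTC on Jul 10.
Flight 2 in UTC: 03:56 + 3:30 = 07:26 on Jul 10.
+9 hours and 31 minutes → arrive 16:57 UTC on Jul 10.
Flight 1 lands earlier by 3 hours 22 minutes.

the first, by 3 hours 22 minutes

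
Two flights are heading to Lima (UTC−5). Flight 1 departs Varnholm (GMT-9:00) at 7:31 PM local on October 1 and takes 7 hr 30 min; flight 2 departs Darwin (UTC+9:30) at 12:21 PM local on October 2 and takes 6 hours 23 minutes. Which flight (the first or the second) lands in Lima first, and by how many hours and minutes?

Flight 1 in UTC: 7:31 PM + 9:00 = 4:31 AM on Oct 2.
+7 hours and 30 minutes → arrive 12:01 PM UTC on Oct 2.
Flight 2 in UTC: 12:21 PM − 9:30 = 2:51 AM on Oct 2.
+6 hours 23 minutes → arrive 9:14 AM UTC on Oct 2.
Flight 2 lands earlier by 2 hours 47 minutes.

the second, by 2 hours 47 minutes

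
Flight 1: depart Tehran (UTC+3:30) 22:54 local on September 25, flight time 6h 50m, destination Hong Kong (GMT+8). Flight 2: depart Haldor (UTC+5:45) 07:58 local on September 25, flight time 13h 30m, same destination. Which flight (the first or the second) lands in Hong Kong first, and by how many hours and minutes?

Flight 1 in UTC: 22:54 − 3:30 = 19:24 on Sep 25.
+6 hours and 50 minutes → arrive 02:14 UTC on Sep 26.
Flight 2 in UTC: 07:58 − 5:45 = 02:13 on Sep 25.
+13 hours and 30 minutes → arrive 15:43 UTC on Sep 25.
Flight 2 lands earlier by 10 hours 31 minutes.

the second, by 10 hours 31 minutes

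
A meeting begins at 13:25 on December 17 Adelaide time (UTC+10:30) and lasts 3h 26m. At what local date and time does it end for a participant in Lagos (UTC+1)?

Convert start to UTC: 13:25 − 10:30 = 02:55 UTC on Dec 17.
Add 3 hours 26 minutes duration → 06:21 UTC.
Lagos is UTC+1:00, so local end time = 06:21 + 1:00 = 07:21 on Dec 17.

07:21 on December 17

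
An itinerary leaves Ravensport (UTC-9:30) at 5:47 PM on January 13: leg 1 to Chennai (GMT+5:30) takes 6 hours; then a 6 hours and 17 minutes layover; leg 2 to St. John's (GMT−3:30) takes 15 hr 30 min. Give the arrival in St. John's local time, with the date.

Convert departure to UTC: 5:47 PM + 9:30 = 3:17 AM UTC on Jan 14.
Add 6 hours leg 1 → 9:17 AM UTC.
Add 6 hours 17 minutes layover in Chennai → 3:34 PM UTC.
Add 15 hours and 30 minutes leg 2 → 7:04 AM UTC (Jan 15).
St. John's is UTC−3:30, so local arrival = 7:04 AM − 3:30 = 3:34 AM on Jan 15.

3:34 AM on January 15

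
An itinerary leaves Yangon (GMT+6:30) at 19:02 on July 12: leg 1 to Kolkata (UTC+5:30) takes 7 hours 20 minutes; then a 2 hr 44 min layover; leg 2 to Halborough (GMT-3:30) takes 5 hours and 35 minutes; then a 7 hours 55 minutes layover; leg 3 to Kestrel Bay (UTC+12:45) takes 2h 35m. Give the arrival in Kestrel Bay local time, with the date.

03:26 on July 14

Convert departure to UTC: 19:02 − 6:30 = 12:32 UTC on Jul 12.
Add 7 hours 20 minutes leg 1 → 19:52 UTC.
Add 2 hours 44 minutes layover in Kolkata → 22:36 UTC.
Add 5 hours 35 minutes leg 2 → 04:11 UTC (Jul 13).
Add 7 hours 55 minutes layover in Halborough → 12:06 UTC.
Add 2 hours 35 minutes leg 3 → 14:41 UTC.
Kestrel Bay is UTC+12:45, so local arrival = 14:41 + 12:45 = 03:26 on Jul 14.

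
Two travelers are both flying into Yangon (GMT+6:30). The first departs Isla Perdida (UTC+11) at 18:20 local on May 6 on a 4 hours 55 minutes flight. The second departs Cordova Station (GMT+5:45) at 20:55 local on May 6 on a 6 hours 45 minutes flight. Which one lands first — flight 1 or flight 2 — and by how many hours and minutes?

Flight 1 in UTC: 18:20 − 11:00 = 07:20 on May 6.
+4 hours and 55 minutes → arrive 12:15 UTC on May 6.
Flight 2 in UTC: 20:55 − 5:45 = 15:10 on May 6.
+6 hours 45 minutes → arrive 21:55 UTC on May 6.
Flight 1 lands earlier by 9 hours 40 minutes.

the first, by 9 hours 40 minutes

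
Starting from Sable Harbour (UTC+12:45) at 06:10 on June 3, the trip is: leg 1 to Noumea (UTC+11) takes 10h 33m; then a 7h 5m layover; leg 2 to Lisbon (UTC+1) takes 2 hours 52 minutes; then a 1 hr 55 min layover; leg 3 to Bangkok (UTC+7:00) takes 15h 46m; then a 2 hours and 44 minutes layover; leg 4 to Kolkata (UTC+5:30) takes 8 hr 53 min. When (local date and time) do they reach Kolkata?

00:43 on Jun 5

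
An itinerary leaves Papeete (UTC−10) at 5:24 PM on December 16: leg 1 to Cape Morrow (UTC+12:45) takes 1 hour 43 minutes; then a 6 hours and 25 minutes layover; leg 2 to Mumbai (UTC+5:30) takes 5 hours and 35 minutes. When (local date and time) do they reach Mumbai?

Convert departure to UTC: 5:24 PM + 10:00 = 3:24 AM UTC on Dec 17.
Add 1 hour and 43 minutes leg 1 → 5:07 AM UTC.
Add 6 hours and 25 minutes layover in Cape Morrow → 11:32 AM UTC.
Add 5 hours and 35 minutes leg 2 → 5:07 PM UTC.
Mumbai is UTC+5:30, so local arrival = 5:07 PM + 5:30 = 10:37 PM on Dec 17.

10:37 PM on December 17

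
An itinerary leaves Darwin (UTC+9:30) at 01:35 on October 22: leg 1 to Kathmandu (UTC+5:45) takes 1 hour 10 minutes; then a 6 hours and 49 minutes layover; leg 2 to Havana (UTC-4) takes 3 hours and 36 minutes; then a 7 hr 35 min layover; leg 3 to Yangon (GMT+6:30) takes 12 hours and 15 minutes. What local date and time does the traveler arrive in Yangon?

06:00 on October 23

Convert departure to UTC: 01:35 − 9:30 = 16:05 UTC on Oct 21.
Add 1 hour 10 minutes leg 1 → 17:15 UTC.
Add 6 hours and 49 minutes layover in Kathmandu → 00:04 UTC (Oct 22).
Add 3 hours and 36 minutes leg 2 → 03:40 UTC.
Add 7 hours and 35 minutes layover in Havana → 11:15 UTC.
Add 12 hours 15 minutes leg 3 → 23:30 UTC.
Yangon is UTC+6:30, so local arrival = 23:30 + 6:30 = 06:00 on Oct 23.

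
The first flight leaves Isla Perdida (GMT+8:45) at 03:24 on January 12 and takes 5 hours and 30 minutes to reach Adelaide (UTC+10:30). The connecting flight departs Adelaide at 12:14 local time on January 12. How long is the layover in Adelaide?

Convert departure to UTC: 03:24 − 8:45 = 18:39 UTC on Jan 11.
Add 5 hours 30 minutes flight time → 00:09 UTC (Jan 12).
Adelaide is UTC+10:30, so local arrival = 00:09 + 10:30 = 10:39 on Jan 12.
Layover = 12:14 − 10:39 = 1 hour 35 minutes.

1 hour 35 minutes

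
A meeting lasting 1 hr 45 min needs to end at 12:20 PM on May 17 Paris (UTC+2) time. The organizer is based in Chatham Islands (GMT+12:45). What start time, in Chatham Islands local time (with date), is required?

9:20 PM on May 17

Target end time in UTC: 12:20 PM − 2:00 = 10:20 AM on May 17.
Subtract 1 hour 45 minutes → start 8:35 AM UTC on May 17.
Chatham Islands is UTC+12:45: 8:35 AM + 12:45 = 9:20 PM on May 17.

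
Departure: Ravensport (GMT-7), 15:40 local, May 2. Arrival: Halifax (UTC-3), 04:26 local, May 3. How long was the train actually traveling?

Departure in UTC: 15:40 + 7:00 = 22:40 on May 2.
Arrival in UTC: 04:26 + 3:00 = 07:26 on May 3.
Elapsed = 07:26 − 22:40 (+1 day) = 8 hours 46 minutes.

8 hours 46 minutes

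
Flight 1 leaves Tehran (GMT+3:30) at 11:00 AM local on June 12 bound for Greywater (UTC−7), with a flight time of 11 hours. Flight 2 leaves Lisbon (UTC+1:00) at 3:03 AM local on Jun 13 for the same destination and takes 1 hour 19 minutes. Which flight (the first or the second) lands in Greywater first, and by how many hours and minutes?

the first, by 8 hours 52 minutes

Flight 1 in UTC: 11:00 AM − 3:30 = 7:30 AM on Jun 12.
+11 hours → arrive 6:30 PM UTC on Jun 12.
Flight 2 in UTC: 3:03 AM − 1:00 = 2:03 AM on Jun 13.
+1 hour 19 minutes → arrive 3:22 AM UTC on Jun 13.
Flight 1 lands earlier by 8 hours 52 minutes.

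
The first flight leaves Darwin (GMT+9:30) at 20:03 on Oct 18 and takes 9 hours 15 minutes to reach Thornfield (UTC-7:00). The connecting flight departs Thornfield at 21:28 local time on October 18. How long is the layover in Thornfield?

Convert departure to UTC: 20:03 − 9:30 = 10:33 UTC on Oct 18.
Add 9 hours 15 minutes flight time → 19:48 UTC.
Thornfield is UTC−7:00, so local arrival = 19:48 − 7:00 = 12:48 on Oct 18.
Layover = 21:28 − 12:48 = 8 hours 40 minutes.

8 hours 40 minutes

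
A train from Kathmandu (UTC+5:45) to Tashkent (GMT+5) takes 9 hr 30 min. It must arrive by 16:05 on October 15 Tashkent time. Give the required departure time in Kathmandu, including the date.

Target arrival in UTC: 16:05 − 5:00 = 11:05 on Oct 15.
Subtract 9 hours and 30 minutes → departure 01:35 UTC on Oct 15.
Kathmandu is UTC+5:45: 01:35 + 5:45 = 07:20 on Oct 15.

07:20 on October 15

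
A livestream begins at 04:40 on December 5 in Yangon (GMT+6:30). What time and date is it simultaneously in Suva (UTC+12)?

10:10 on December 5

In UTC: 04:40 − 6:30 = 22:10 on Dec 4.
Suva is UTC+12:00: 22:10 + 12:00 = 10:10 on Dec 5.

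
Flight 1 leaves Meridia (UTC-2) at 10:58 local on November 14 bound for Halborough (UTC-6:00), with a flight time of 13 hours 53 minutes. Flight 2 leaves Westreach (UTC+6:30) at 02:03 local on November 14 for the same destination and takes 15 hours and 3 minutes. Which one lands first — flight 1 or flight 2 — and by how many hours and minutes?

the second, by 16 hours 15 minutes

Flight 1 in UTC: 10:58 + 2:00 = 12:58 on Nov 14.
+13 hours and 53 minutes → arrive 02:51 UTC on Nov 15.
Flight 2 in UTC: 02:03 − 6:30 = 19:33 on Nov 13.
+15 hours and 3 minutes → arrive 10:36 UTC on Nov 14.
Flight 2 lands earlier by 16 hours 15 minutes.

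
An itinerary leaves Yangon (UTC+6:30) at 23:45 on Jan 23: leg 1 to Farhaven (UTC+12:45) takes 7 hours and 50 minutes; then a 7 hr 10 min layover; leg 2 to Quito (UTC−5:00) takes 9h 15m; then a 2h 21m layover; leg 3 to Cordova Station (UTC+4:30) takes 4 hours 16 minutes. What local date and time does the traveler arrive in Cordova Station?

04:37 on January 25

Convert departure to UTC: 23:45 − 6:30 = 17:15 UTC on Jan 23.
Add 7 hours and 50 minutes leg 1 → 01:05 UTC (Jan 24).
Add 7 hours 10 minutes layover in Farhaven → 08:15 UTC.
Add 9 hours 15 minutes leg 2 → 17:30 UTC.
Add 2 hours and 21 minutes layover in Quito → 19:51 UTC.
Add 4 hours 16 minutes leg 3 → 00:07 UTC (Jan 25).
Cordova Station is UTC+4:30, so local arrival = 00:07 + 4:30 = 04:37 on Jan 25.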